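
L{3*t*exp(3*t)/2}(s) 3/(2*(s - 3)^2)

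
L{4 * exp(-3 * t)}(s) 4/(s + 3)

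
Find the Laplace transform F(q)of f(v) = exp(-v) 1/(q + 1)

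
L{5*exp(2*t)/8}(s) 5/(8*(s - 2))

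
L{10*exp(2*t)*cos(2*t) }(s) 10*(s - 2) /((s - 2) ^2+4) 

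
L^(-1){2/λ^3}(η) η^2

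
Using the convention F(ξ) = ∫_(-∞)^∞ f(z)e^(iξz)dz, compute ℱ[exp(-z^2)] sqrt(pi) * exp(-ξ^2/4)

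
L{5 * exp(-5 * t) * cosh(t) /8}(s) 5 * (s + 5) /(8 * ((s + 5) ^2 - 1) ) 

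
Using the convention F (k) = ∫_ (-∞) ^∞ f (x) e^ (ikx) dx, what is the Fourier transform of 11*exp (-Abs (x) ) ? 22/ (k^2 + 1) 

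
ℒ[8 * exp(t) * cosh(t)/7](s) 8 * (s - 1)/(7 * s * (s - 2))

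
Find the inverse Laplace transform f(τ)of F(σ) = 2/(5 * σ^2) 2 * τ/5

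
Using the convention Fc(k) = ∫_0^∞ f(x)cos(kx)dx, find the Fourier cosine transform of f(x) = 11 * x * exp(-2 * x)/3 11 * (4 - k^2)/(3 * (k^2+4)^2)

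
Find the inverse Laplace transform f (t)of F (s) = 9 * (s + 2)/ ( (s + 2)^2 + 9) 9 * exp (-2 * t) * cos (3 * t)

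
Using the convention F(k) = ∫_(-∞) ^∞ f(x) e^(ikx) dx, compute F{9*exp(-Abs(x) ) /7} 18/(7*(k^2 + 1) ) 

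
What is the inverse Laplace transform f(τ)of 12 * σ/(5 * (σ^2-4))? 12 * cosh(2 * τ)/5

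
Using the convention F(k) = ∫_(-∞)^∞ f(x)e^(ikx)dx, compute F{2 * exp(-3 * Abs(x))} 12/(k^2+9)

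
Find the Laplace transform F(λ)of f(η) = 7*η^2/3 14/(3*λ^3)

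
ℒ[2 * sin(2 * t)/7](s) 4/(7 * (s^2 + 4))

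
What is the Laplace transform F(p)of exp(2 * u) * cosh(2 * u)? (p - 2)/(p * (p - 4))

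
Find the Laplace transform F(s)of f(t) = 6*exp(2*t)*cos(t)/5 6*(s - 2)/(5*((s - 2)^2 + 1))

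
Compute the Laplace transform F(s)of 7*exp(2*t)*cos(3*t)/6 7*(s - 2)/(6*((s - 2)^2 + 9))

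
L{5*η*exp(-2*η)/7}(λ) 5/(7*(λ + 2)^2)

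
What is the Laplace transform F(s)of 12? 12/s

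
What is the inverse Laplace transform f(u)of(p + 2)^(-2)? u*exp(-2*u)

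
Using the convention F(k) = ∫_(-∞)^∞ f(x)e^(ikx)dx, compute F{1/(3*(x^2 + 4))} pi*exp(-2*Abs(k))/6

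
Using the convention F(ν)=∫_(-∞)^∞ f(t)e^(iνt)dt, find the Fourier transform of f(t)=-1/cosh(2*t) -pi/(2*cosh(pi*ν/4))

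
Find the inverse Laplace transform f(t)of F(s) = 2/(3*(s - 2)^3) t^2*exp(2*t)/3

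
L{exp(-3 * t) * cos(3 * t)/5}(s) (s+3)/(5 * ((s+3)^2+9))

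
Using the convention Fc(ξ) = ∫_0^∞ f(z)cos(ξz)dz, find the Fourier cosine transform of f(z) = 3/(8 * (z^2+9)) pi * exp(-3 * ξ)/16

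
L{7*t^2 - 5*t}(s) 14/s^3 - 5/s^2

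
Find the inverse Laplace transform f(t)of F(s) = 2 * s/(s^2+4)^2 t * sin(2 * t)/2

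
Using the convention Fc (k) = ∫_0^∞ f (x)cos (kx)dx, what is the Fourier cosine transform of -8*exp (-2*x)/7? -16/ (7*k^2 + 28)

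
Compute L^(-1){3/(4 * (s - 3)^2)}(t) 3 * t * exp(3 * t)/4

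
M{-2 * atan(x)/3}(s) pi * sec(pi * s/2)/(3 * s)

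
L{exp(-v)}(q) 1/(q + 1)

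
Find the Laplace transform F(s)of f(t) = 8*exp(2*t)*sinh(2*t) 16/(s*(s - 4))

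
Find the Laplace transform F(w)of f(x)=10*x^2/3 20/(3*w^3)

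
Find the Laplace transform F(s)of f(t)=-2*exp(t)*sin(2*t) -4/((s - 1)^2 + 4)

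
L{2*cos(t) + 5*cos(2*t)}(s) 2*s/(s^2 + 1) + 5*s/(s^2 + 4)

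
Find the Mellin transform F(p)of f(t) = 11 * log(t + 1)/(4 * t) -11 * pi * csc(pi * p)/(4 * p - 4)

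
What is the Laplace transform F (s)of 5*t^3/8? 15/ (4*s^4)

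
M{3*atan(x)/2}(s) -3*pi*sec(pi*s/2)/(4*s)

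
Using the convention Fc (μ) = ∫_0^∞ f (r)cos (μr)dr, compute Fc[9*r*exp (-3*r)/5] 9*(9 - μ^2)/ (5*(μ^2 + 9)^2)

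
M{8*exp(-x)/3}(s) 8*gamma(s)/3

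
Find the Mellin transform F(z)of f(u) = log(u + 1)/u -pi*csc(pi*z)/(z - 1)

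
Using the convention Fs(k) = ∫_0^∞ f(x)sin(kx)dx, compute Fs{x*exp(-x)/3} 2*k/(3*(k^2 + 1)^2)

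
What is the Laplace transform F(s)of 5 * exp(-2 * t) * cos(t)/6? 5 * (s + 2)/(6 * ((s + 2)^2 + 1))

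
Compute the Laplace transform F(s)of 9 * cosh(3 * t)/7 9 * s/(7 * (s^2 - 9))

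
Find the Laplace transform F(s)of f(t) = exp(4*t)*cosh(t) (s - 4)/((s - 4)^2 - 1)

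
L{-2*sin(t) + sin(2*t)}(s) 2/(s^2 + 4) - 2/(s^2 + 1)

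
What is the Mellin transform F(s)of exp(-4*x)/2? gamma(s)/(2*2^(2*s))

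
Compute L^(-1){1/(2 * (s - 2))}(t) exp(2 * t)/2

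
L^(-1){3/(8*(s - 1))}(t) 3*exp(t)/8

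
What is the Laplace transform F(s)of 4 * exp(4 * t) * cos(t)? 4 * (s - 4)/((s - 4)^2 + 1)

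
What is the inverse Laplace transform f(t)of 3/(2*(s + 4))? 3*exp(-4*t)/2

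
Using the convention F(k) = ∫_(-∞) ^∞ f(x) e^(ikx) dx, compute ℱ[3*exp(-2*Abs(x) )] 12/(k^2 + 4) 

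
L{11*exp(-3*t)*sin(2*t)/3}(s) 22/(3*((s + 3)^2 + 4))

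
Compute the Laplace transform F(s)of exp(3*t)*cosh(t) (s - 3)/((s - 3)^2 - 1)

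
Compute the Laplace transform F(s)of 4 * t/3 4/(3 * s^2)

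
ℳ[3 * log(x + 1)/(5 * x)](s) -3 * pi * csc(pi * s)/(5 * s - 5)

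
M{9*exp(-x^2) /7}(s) 9*gamma(s/2) /14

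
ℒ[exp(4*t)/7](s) 1/(7*(s - 4))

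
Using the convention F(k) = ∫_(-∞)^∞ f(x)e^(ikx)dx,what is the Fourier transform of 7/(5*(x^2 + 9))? 7*pi*exp(-3*Abs(k))/15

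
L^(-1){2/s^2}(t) 2*t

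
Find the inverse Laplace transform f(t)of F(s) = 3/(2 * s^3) 3 * t^2/4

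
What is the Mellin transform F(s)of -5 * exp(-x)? -5 * gamma(s)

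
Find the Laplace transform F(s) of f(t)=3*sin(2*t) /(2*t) 3*atan(2/s) /2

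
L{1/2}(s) 1/(2*s)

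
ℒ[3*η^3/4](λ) 9/(2*λ^4)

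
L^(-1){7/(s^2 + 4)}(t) 7*sin(2*t)/2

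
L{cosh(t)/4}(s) s/(4 * (s^2 - 1))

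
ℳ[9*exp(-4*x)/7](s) 9*gamma(s)/(7*4^s)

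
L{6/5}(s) 6/(5*s)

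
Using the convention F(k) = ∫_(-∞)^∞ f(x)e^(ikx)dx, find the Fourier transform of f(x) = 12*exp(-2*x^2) 6*sqrt(2)*sqrt(pi)*exp(-k^2/8)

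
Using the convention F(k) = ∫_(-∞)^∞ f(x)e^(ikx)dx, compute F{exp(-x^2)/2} sqrt(pi) * exp(-k^2/4)/2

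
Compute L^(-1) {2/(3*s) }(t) 2/3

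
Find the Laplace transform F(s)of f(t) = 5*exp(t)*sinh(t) 5/(s*(s - 2))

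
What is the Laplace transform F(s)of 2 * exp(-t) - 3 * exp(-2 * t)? 2/(s + 1) - 3/(s + 2)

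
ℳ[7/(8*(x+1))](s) 7*pi*csc(pi*s)/8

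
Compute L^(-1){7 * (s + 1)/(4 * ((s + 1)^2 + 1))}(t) 7 * exp(-t) * cos(t)/4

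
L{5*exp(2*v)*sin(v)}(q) 5/((q - 2)^2 + 1)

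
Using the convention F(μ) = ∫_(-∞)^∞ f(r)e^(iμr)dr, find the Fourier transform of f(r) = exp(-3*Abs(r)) 6/(μ^2 + 9)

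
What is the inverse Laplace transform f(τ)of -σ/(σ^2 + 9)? -cos(3*τ)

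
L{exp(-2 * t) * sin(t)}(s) 1/((s + 2)^2 + 1)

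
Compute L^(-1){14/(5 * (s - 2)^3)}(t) 7 * t^2 * exp(2 * t)/5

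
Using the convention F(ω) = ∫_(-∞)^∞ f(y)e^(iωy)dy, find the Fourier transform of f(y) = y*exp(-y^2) I*sqrt(pi)*ω*exp(-ω^2/4)/2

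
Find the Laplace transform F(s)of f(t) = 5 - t 5/s - 1/s^2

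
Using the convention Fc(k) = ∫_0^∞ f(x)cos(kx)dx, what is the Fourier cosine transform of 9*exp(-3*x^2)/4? 3*sqrt(3)*sqrt(pi)*exp(-k^2/12)/8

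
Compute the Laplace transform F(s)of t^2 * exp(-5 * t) 2/(s + 5)^3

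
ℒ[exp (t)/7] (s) 1/ (7*(s - 1))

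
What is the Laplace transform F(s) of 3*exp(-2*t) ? 3/(s + 2) 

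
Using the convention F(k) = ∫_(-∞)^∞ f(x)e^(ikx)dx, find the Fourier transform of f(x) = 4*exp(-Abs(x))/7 8/(7*(k^2 + 1))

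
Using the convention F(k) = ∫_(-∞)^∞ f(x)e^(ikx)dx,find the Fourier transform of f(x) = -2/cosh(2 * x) -pi/cosh(pi * k/4)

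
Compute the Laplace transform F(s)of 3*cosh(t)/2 3*s/(2*(s^2 - 1))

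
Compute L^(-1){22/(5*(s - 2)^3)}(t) 11*t^2*exp(2*t)/5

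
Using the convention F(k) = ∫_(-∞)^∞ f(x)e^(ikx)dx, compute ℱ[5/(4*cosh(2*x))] 5*pi/(8*cosh(pi*k/4))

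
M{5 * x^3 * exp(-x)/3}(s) 5 * gamma(s + 3)/3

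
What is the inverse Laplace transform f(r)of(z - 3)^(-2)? r*exp(3*r)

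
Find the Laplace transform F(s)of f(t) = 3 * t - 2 3/s^2-2/s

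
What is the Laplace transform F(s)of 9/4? 9/(4*s)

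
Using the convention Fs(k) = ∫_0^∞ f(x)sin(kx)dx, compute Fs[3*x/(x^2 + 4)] 3*pi*exp(-2*k)/2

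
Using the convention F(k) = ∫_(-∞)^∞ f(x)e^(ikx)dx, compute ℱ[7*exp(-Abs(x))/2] 7/(k^2 + 1)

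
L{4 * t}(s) 4/s^2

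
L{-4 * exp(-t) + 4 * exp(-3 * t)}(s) 4/(s + 3) - 4/(s + 1)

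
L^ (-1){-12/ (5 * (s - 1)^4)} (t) -2 * t^3 * exp (t)/5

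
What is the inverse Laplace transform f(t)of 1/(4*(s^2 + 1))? sin(t)/4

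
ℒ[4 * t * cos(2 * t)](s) 4 * (s^2 - 4)/(s^2 + 4)^2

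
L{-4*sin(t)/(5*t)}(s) -4*atan(1/s)/5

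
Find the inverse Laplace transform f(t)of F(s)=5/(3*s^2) 5*t/3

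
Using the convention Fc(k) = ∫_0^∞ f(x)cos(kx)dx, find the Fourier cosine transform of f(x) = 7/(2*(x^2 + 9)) 7*pi*exp(-3*k)/12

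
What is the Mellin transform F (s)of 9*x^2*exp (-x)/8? 9*gamma (s + 2)/8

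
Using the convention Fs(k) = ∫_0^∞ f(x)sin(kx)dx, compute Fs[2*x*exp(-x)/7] 4*k/(7*(k^2+1)^2)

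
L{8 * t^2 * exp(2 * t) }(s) 16/(s - 2) ^3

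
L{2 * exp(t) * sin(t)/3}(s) 2/(3 * ((s - 1)^2 + 1))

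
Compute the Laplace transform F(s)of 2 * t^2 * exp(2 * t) 4/(s - 2)^3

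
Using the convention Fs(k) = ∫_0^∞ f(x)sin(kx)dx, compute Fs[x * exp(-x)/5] 2 * k/(5 * (k^2+1)^2)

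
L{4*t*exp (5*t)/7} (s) 4/ (7*(s - 5)^2)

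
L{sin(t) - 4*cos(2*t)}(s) 1/(s^2 + 1) - 4*s/(s^2 + 4)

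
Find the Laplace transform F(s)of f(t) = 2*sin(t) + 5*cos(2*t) 5*s/(s^2 + 4) + 2/(s^2 + 1)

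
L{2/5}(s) 2/(5*s)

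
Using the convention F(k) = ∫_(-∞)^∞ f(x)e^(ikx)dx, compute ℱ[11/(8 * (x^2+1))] 11 * pi * exp(-Abs(k))/8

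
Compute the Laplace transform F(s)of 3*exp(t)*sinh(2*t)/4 3/(2*((s - 1)^2 - 4))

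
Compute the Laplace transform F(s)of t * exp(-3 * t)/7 1/(7 * (s + 3)^2)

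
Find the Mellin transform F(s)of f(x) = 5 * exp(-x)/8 5 * gamma(s)/8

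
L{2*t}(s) 2/s^2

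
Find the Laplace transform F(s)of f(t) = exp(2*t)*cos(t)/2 (s - 2)/(2*((s - 2)^2 + 1))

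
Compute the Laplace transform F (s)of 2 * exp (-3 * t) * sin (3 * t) 6/ ( (s + 3)^2 + 9)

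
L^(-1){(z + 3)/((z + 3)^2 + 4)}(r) exp(-3*r)*cos(2*r)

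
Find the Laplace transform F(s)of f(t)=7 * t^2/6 7/(3 * s^3)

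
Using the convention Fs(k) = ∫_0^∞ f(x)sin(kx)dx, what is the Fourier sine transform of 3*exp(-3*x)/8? 3*k/(8*(k^2+9))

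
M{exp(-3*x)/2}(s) gamma(s)/(2*3^s)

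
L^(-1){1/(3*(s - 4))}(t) exp(4*t)/3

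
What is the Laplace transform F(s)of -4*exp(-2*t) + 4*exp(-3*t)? 4/(s + 3)-4/(s + 2)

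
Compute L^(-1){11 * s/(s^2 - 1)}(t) 11 * cosh(t)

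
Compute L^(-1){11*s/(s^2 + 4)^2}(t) 11*t*sin(2*t)/4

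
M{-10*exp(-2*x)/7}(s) -10*gamma(s)/(7*2^s)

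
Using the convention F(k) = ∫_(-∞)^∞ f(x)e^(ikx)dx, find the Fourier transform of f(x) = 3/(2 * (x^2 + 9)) pi * exp(-3 * Abs(k))/2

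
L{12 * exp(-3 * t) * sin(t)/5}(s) 12/(5 * ((s + 3)^2 + 1))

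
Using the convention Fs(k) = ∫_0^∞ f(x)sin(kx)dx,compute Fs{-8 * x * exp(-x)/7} -16 * k/(7 * (k^2 + 1)^2)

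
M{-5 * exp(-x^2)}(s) -5 * gamma(s/2)/2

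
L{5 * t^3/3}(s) 10/s^4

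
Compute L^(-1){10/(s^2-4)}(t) 5 * sinh(2 * t)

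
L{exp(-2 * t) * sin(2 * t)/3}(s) 2/(3 * ((s+2)^2+4))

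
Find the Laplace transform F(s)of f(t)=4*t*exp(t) 4/(s - 1)^2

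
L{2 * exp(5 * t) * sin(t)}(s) 2/((s - 5)^2 + 1)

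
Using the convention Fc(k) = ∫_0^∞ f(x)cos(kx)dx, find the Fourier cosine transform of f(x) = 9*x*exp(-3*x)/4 9*(9 - k^2)/(4*(k^2 + 9)^2)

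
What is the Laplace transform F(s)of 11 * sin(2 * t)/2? 11/(s^2 + 4)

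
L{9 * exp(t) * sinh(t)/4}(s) 9/(4 * s * (s - 2))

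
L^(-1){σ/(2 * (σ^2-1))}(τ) cosh(τ)/2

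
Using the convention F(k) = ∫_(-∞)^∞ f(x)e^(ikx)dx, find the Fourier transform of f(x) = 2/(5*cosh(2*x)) pi/(5*cosh(pi*k/4))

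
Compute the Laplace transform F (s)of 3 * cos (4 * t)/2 3 * s/ (2 * (s^2 + 16))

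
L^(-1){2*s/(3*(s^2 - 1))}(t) 2*cosh(t)/3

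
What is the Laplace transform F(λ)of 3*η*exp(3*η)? 3/(λ - 3)^2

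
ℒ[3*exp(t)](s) 3/(s - 1) 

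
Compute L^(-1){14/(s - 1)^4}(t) 7 * t^3 * exp(t)/3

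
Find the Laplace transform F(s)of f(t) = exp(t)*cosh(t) (s - 1)/(s*(s - 2))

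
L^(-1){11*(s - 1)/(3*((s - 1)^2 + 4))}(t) 11*exp(t)*cos(2*t)/3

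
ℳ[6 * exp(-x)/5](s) 6 * gamma(s)/5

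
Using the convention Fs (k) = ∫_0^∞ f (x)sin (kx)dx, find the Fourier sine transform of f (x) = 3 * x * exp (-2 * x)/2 6 * k/ (k^2 + 4)^2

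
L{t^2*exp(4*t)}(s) 2/(s - 4)^3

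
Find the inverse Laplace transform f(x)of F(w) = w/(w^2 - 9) cosh(3 * x)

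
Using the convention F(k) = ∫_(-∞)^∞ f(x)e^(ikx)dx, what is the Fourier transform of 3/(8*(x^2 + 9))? pi*exp(-3*Abs(k))/8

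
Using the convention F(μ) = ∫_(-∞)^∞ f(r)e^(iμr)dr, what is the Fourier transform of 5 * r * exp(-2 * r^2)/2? 5 * sqrt(2) * I * sqrt(pi) * μ * exp(-μ^2/8)/16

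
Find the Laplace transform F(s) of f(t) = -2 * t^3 -12/s^4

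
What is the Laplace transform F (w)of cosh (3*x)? w/ (w^2 - 9)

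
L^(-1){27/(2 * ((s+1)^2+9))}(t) 9 * exp(-t) * sin(3 * t)/2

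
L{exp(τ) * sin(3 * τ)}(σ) 3/((σ - 1)^2 + 9)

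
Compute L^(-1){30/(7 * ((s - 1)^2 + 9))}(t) 10 * exp(t) * sin(3 * t)/7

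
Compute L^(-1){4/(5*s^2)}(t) 4*t/5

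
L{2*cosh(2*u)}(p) 2*p/(p^2 - 4)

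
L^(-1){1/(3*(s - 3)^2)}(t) t*exp(3*t)/3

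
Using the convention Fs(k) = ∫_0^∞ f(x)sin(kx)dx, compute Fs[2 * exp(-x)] 2 * k/(k^2 + 1)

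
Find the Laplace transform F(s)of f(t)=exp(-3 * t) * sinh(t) 1/((s + 3)^2 - 1)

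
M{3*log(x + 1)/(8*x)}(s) -3*pi*csc(pi*s)/(8*s - 8)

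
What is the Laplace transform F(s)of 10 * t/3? 10/(3 * s^2)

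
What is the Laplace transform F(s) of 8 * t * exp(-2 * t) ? 8/(s + 2) ^2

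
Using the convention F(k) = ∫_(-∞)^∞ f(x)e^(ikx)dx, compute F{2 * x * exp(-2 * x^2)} sqrt(2) * I * sqrt(pi) * k * exp(-k^2/8)/4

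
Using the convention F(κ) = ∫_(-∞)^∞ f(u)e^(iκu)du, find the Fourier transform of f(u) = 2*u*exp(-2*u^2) sqrt(2)*I*sqrt(pi)*κ*exp(-κ^2/8)/4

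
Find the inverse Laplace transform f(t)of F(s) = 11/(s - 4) 11*exp(4*t)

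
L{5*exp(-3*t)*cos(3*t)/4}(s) 5*(s + 3)/(4*((s + 3)^2 + 9))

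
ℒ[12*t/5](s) 12/(5*s^2)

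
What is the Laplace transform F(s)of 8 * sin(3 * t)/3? 8/(s^2 + 9)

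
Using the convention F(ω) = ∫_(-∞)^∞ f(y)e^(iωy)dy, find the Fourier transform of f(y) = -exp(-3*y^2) -sqrt(3)*sqrt(pi)*exp(-ω^2/12)/3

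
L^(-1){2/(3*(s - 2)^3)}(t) t^2*exp(2*t)/3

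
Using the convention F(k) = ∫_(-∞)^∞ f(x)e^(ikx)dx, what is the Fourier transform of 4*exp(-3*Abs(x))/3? 8/(k^2 + 9)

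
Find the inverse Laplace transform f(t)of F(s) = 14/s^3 7*t^2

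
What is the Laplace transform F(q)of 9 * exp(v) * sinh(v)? 9/(q * (q - 2))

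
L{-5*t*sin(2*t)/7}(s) -20*s/(7*(s^2 + 4)^2)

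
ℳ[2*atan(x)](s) -pi*sec(pi*s/2)/s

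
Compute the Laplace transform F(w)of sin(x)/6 1/(6*(w^2+1))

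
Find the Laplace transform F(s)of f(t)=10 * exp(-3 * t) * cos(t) 10 * (s + 3)/((s + 3)^2 + 1)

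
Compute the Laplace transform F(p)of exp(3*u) 1/(p - 3)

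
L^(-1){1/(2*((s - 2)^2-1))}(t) exp(2*t)*sinh(t)/2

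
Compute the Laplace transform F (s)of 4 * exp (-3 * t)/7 4/ (7 * (s + 3))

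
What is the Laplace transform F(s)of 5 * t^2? 10/s^3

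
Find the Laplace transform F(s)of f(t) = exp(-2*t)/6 1/(6*(s + 2))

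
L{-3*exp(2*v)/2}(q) -3/(2*q - 4)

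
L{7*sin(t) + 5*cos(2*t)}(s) 7/(s^2 + 1) + 5*s/(s^2 + 4)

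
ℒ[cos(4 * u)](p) p/(p^2+16)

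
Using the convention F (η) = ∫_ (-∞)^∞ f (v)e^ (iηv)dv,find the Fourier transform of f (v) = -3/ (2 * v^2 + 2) -3 * pi * exp (-Abs (η))/2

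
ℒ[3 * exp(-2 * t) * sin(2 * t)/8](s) 3/(4 * ((s+2)^2+4))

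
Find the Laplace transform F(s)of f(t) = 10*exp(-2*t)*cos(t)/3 10*(s + 2)/(3*((s + 2)^2 + 1))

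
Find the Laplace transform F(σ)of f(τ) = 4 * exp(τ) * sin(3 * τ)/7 12/(7 * ((σ - 1)^2 + 9))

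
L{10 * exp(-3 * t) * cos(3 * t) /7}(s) 10 * (s + 3) /(7 * ((s + 3) ^2 + 9) ) 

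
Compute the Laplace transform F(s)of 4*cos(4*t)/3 4*s/(3*(s^2 + 16))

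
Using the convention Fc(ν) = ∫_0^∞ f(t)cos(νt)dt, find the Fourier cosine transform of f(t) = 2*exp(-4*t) 8/(ν^2+16)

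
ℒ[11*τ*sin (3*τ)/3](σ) 22*σ/ (σ^2 + 9)^2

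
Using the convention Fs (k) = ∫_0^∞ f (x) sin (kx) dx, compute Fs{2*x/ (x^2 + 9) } pi*exp (-3*k) 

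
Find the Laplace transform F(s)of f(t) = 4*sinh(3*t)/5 12/(5*(s^2-9))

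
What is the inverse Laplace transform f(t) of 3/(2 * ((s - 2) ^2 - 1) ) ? 3 * exp(2 * t) * sinh(t) /2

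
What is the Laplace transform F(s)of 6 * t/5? 6/(5 * s^2)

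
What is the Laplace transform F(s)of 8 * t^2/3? 16/(3 * s^3)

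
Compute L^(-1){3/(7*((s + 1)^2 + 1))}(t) 3*exp(-t)*sin(t)/7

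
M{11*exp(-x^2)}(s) 11*gamma(s/2)/2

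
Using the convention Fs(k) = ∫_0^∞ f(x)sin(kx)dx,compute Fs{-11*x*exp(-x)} -22*k/(k^2 + 1)^2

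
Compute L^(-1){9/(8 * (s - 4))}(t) 9 * exp(4 * t)/8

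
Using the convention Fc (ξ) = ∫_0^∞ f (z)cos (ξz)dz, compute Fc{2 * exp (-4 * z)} 8/ (ξ^2 + 16)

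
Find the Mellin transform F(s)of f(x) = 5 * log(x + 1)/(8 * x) -5 * pi * csc(pi * s)/(8 * s - 8)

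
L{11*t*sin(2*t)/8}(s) 11*s/(2*(s^2 + 4)^2)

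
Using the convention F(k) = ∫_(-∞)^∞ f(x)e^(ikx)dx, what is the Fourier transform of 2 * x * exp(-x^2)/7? I * sqrt(pi) * k * exp(-k^2/4)/7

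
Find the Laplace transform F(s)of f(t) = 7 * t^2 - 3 14/s^3 - 3/s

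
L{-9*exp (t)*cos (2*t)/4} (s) 9*(1 - s)/ (4*( (s - 1)^2 + 4))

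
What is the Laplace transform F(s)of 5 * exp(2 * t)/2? 5/(2 * (s - 2))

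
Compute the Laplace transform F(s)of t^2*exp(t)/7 2/(7*(s - 1)^3)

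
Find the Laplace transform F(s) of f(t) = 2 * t 2/s^2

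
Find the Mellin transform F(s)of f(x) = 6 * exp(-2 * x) 6 * gamma(s)/2^s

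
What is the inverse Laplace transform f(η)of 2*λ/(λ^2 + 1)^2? η*sin(η)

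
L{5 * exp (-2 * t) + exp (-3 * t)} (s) 1/ (s + 3) + 5/ (s + 2)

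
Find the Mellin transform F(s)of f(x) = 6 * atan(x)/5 -3 * pi * sec(pi * s/2)/(5 * s)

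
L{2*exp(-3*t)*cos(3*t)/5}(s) 2*(s + 3)/(5*((s + 3)^2 + 9))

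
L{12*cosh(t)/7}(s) 12*s/(7*(s^2 - 1))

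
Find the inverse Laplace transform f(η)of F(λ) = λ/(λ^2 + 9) cos(3 * η)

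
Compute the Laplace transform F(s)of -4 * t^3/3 -8/s^4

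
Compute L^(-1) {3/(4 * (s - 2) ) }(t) 3 * exp(2 * t) /4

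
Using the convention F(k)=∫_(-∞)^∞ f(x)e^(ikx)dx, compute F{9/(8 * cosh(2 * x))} 9 * pi/(16 * cosh(pi * k/4))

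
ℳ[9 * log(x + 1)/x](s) -9 * pi * csc(pi * s)/(s - 1)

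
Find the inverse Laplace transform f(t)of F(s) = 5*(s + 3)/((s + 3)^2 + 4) 5*exp(-3*t)*cos(2*t)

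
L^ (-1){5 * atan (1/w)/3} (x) 5 * sin (x)/ (3 * x)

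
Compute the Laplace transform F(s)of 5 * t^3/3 10/s^4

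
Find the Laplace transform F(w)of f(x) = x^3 6/w^4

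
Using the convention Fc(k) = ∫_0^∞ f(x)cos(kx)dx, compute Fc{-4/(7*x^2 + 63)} -2*pi*exp(-3*k)/21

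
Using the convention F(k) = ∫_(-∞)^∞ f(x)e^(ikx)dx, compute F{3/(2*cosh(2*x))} 3*pi/(4*cosh(pi*k/4))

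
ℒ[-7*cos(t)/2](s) -7*s/(2*s^2 + 2)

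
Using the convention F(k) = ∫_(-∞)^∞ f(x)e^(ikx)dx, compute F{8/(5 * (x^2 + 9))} 8 * pi * exp(-3 * Abs(k))/15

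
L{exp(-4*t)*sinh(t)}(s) 1/((s + 4)^2 - 1)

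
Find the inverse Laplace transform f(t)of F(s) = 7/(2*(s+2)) 7*exp(-2*t)/2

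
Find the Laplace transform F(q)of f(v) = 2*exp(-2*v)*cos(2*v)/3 2*(q + 2)/(3*((q + 2)^2 + 4))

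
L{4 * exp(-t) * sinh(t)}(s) 4/(s * (s + 2))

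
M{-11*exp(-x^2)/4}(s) -11*gamma(s/2)/8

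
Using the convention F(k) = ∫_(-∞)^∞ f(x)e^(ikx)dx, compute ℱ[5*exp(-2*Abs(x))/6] 10/(3*(k^2+4))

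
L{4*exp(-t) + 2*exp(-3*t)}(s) 2/(s + 3) + 4/(s + 1)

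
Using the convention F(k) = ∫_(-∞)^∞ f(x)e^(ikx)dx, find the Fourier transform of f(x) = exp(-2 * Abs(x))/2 2/(k^2 + 4)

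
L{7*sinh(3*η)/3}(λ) 7/(λ^2 - 9)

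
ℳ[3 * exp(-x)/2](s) 3 * gamma(s)/2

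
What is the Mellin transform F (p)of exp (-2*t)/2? gamma (p)/ (2*2^p)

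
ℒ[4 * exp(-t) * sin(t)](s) 4/((s + 1)^2 + 1)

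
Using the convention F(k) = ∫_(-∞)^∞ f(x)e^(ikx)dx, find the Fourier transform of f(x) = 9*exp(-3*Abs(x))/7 54/(7*(k^2 + 9))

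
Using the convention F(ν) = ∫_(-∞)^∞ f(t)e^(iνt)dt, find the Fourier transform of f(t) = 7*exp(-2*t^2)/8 7*sqrt(2)*sqrt(pi)*exp(-ν^2/8)/16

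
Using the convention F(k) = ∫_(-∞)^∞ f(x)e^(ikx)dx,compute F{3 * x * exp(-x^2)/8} 3 * I * sqrt(pi) * k * exp(-k^2/4)/16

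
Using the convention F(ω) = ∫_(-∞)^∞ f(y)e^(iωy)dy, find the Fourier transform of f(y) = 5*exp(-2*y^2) 5*sqrt(2)*sqrt(pi)*exp(-ω^2/8)/2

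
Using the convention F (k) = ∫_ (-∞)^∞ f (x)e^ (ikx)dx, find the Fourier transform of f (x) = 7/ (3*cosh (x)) 7*pi/ (3*cosh (pi*k/2))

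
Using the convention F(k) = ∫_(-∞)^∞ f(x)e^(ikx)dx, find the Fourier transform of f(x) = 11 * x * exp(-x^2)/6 11 * I * sqrt(pi) * k * exp(-k^2/4)/12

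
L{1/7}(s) 1/(7*s)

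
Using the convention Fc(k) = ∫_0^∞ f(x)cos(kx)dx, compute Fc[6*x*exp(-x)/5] 6*(1 - k^2)/(5*(k^2 + 1)^2)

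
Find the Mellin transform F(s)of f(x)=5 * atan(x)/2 -5 * pi * sec(pi * s/2)/(4 * s)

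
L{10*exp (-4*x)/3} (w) 10/ (3*(w + 4))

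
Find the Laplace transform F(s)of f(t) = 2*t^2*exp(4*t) 4/(s - 4)^3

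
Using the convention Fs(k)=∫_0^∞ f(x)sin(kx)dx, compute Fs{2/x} pi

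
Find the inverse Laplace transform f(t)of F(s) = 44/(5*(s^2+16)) 11*sin(4*t)/5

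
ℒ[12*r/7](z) 12/(7*z^2)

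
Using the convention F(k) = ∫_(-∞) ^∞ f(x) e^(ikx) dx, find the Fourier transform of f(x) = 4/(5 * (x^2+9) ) 4 * pi * exp(-3 * Abs(k) ) /15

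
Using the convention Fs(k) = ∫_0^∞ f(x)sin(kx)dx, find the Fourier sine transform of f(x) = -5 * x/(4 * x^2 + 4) -5 * pi * exp(-k)/8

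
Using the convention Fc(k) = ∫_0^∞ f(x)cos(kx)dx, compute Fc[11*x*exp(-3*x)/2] 11*(9 - k^2)/(2*(k^2 + 9)^2)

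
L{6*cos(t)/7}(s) 6*s/(7*(s^2+1))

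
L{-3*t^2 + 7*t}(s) 7/s^2-6/s^3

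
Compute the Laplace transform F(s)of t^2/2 s^(-3)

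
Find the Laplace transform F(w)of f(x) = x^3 6/w^4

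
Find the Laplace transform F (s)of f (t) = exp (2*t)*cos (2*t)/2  (s - 2)/ (2*( (s - 2)^2 + 4))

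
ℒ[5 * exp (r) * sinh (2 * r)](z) 10/ ( (z - 1)^2 - 4)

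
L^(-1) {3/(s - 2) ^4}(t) t^3*exp(2*t) /2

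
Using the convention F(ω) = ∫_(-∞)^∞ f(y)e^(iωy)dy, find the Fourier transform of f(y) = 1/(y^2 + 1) pi*exp(-Abs(ω))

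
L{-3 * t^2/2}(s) -3/s^3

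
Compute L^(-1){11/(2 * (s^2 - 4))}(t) 11 * sinh(2 * t)/4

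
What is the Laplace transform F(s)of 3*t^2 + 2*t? 6/s^3 + 2/s^2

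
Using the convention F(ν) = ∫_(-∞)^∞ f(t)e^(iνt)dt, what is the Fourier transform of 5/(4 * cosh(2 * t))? 5 * pi/(8 * cosh(pi * ν/4))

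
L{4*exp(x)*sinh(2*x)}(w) 8/((w - 1)^2 - 4)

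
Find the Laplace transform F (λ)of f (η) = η λ^ (-2)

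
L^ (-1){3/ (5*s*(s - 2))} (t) 3*exp (t)*sinh (t)/5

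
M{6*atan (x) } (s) -3*pi*sec (pi*s/2) /s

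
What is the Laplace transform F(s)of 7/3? 7/(3*s)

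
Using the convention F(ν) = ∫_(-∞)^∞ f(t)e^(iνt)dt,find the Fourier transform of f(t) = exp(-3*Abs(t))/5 6/(5*(ν^2+9))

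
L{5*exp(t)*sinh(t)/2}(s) 5/(2*s*(s - 2))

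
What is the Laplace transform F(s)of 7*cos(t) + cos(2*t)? 7*s/(s^2 + 1) + s/(s^2 + 4)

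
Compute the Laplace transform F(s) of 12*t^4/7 288/(7*s^5) 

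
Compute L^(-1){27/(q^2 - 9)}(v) 9*sinh(3*v)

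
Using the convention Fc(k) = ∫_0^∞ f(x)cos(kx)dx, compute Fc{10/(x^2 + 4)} 5*pi*exp(-2*k)/2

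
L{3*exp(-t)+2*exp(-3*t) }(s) 2/(s+3)+3/(s+1) 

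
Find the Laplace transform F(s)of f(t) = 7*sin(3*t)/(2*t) 7*atan(3/s)/2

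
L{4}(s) 4/s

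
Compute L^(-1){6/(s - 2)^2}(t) 6 * t * exp(2 * t)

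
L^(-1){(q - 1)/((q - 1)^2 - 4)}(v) exp(v) * cosh(2 * v)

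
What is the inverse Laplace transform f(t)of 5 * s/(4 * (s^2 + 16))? 5 * cos(4 * t)/4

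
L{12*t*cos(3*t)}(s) 12*(s^2 - 9)/(s^2 + 9)^2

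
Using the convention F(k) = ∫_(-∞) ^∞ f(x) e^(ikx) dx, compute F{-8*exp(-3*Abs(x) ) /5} -48/(5*k^2+45) 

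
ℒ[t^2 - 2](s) 2/s^3 - 2/s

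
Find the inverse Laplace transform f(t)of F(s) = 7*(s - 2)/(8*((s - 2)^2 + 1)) 7*exp(2*t)*cos(t)/8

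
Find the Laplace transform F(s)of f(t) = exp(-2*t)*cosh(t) (s + 2)/((s + 2)^2 - 1)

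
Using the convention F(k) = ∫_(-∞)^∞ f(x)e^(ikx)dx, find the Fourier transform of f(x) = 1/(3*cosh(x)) pi/(3*cosh(pi*k/2))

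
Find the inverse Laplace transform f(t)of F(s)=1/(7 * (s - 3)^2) t * exp(3 * t)/7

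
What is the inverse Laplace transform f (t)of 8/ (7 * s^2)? 8 * t/7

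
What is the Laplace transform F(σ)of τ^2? 2/σ^3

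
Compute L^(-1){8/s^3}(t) 4 * t^2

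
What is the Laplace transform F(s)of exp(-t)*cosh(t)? (s + 1)/(s*(s + 2))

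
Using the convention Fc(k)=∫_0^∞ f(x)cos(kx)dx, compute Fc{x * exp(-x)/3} (1 - k^2)/(3 * (k^2 + 1)^2)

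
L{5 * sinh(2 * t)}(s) 10/(s^2 - 4)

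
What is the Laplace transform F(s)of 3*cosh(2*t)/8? 3*s/(8*(s^2 - 4))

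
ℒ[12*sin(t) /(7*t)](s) 12*atan(1/s) /7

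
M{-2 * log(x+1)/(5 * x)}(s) 2 * pi * csc(pi * s)/(5 * (s - 1))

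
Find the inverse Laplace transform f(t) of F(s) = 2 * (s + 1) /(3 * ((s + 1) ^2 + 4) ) 2 * exp(-t) * cos(2 * t) /3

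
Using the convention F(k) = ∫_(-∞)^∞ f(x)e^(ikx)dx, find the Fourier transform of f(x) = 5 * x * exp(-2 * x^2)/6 5 * sqrt(2) * I * sqrt(pi) * k * exp(-k^2/8)/48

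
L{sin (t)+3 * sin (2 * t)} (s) 1/ (s^2+1)+6/ (s^2+4)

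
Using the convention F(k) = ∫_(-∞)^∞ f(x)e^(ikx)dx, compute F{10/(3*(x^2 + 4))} 5*pi*exp(-2*Abs(k))/3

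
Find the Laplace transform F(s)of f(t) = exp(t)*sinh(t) 1/(s*(s - 2))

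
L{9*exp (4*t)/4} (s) 9/ (4*(s - 4))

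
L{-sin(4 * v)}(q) -4/(q^2 + 16)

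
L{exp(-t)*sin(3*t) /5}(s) 3/(5*((s + 1) ^2 + 9) ) 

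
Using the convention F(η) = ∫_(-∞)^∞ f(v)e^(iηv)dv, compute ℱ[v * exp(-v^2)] I * sqrt(pi) * η * exp(-η^2/4)/2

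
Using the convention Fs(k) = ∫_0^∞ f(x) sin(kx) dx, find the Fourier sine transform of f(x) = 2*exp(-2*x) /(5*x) 2*atan(k/2) /5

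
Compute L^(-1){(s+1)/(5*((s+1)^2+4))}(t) exp(-t)*cos(2*t)/5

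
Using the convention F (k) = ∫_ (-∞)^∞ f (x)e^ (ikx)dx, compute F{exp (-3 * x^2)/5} sqrt (3) * sqrt (pi) * exp (-k^2/12)/15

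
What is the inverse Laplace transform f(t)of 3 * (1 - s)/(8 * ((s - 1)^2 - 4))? -3 * exp(t) * cosh(2 * t)/8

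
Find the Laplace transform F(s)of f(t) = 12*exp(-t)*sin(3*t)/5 36/(5*((s + 1)^2 + 9))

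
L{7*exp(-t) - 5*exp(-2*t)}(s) 7/(s + 1) - 5/(s + 2)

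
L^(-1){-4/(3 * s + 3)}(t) -4 * exp(-t)/3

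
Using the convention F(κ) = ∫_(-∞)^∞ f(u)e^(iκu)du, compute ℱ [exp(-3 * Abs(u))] 6/(κ^2 + 9)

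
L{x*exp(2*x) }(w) (w - 2) ^(-2) 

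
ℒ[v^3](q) 6/q^4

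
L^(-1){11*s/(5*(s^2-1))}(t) 11*cosh(t)/5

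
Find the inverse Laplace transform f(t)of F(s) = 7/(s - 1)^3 7*t^2*exp(t)/2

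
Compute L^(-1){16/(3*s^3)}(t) 8*t^2/3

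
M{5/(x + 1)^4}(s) 5*gamma(s)*gamma(4 - s)/6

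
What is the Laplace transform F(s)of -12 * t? -12/s^2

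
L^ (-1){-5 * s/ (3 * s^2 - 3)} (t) -5 * cosh (t)/3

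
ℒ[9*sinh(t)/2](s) 9/(2*(s^2 - 1))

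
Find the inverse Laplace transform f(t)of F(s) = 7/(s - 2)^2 7 * t * exp(2 * t)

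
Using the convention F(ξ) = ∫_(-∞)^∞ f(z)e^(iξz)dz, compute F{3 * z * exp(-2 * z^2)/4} 3 * sqrt(2) * I * sqrt(pi) * ξ * exp(-ξ^2/8)/32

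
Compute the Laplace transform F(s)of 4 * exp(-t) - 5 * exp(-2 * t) 4/(s + 1) - 5/(s + 2)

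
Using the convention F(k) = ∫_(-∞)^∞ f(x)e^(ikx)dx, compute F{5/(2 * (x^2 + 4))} 5 * pi * exp(-2 * Abs(k))/4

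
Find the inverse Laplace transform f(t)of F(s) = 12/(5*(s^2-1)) 12*sinh(t)/5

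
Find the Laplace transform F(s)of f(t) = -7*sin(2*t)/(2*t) -7*atan(2/s)/2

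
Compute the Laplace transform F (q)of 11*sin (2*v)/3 22/ (3*(q^2 + 4))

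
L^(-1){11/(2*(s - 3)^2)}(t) 11*t*exp(3*t)/2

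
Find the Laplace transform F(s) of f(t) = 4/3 4/(3*s) 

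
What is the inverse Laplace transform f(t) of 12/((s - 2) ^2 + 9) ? 4 * exp(2 * t) * sin(3 * t) 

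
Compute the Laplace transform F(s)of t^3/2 3/s^4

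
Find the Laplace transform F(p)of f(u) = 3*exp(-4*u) 3/(p + 4)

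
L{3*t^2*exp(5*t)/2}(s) 3/(s - 5)^3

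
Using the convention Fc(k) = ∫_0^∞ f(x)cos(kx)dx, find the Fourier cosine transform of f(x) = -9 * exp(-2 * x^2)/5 -9 * sqrt(2) * sqrt(pi) * exp(-k^2/8)/20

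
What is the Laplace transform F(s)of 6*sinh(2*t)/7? 12/(7*(s^2 - 4))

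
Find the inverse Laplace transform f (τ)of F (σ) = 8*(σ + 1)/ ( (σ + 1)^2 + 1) 8*exp (-τ)*cos (τ)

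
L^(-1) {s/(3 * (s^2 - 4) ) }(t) cosh(2 * t) /3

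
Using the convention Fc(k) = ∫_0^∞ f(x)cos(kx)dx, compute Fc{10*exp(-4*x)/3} 40/(3*(k^2 + 16))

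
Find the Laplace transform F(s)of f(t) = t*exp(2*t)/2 1/(2*(s - 2)^2)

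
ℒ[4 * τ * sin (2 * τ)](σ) 16 * σ/ (σ^2 + 4) ^2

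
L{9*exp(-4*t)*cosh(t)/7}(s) 9*(s+4)/(7*((s+4)^2 - 1))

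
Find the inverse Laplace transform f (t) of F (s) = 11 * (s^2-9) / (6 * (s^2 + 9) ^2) 11 * t * cos (3 * t) /6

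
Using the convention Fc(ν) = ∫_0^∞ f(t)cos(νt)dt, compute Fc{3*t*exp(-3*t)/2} 3*(9 - ν^2)/(2*(ν^2+9)^2)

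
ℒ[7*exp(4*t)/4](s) 7/(4*(s - 4))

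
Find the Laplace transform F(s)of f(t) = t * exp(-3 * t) (s + 3)^(-2)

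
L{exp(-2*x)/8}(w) 1/(8*(w+2))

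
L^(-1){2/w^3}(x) x^2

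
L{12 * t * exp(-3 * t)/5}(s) 12/(5 * (s + 3)^2)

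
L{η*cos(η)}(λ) (λ^2 - 1)/(λ^2 + 1)^2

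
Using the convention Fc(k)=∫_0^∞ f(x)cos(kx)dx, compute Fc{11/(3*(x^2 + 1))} 11*pi*exp(-k)/6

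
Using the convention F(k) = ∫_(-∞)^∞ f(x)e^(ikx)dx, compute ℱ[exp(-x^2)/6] sqrt(pi)*exp(-k^2/4)/6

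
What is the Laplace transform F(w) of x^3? 6/w^4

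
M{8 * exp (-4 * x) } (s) 2^ (3 - 2 * s) * gamma (s) 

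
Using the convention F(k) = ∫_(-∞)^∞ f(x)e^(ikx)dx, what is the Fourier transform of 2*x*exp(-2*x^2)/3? sqrt(2)*I*sqrt(pi)*k*exp(-k^2/8)/12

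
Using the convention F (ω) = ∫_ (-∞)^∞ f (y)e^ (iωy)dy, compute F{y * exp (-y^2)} I * sqrt (pi) * ω * exp (-ω^2/4)/2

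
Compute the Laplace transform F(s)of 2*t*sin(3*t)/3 4*s/(s^2 + 9)^2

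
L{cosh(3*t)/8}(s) s/(8*(s^2 - 9))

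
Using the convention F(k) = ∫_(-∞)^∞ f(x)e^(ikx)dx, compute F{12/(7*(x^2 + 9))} 4*pi*exp(-3*Abs(k))/7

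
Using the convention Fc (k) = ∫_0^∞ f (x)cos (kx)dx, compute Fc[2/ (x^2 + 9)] pi*exp (-3*k)/3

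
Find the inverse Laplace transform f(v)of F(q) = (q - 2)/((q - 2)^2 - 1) exp(2 * v) * cosh(v)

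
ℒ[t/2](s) 1/(2*s^2)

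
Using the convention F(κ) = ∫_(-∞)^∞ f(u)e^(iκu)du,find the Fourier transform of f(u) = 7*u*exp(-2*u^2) 7*sqrt(2)*I*sqrt(pi)*κ*exp(-κ^2/8)/8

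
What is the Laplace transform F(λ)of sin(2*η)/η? atan(2/λ)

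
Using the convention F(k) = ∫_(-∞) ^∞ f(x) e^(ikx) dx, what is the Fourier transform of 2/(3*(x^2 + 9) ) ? 2*pi*exp(-3*Abs(k) ) /9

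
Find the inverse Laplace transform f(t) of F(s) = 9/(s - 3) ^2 9*t*exp(3*t) 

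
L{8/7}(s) 8/(7*s)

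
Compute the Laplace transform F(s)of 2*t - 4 2/s^2 - 4/s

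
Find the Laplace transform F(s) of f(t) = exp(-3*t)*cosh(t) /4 (s + 3) /(4*((s + 3) ^2 - 1) ) 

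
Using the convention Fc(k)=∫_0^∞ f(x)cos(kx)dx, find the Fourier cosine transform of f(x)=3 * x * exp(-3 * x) 3 * (9 - k^2)/(k^2 + 9)^2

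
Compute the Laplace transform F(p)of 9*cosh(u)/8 9*p/(8*(p^2 - 1))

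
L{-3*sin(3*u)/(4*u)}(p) -3*atan(3/p)/4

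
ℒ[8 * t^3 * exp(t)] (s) 48/(s - 1)^4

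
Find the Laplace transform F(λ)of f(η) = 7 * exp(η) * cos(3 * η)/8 7 * (λ - 1)/(8 * ((λ - 1)^2 + 9))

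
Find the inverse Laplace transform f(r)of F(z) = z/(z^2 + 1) cos(r)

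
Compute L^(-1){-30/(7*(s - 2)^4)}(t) -5*t^3*exp(2*t)/7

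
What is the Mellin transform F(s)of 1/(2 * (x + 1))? pi * csc(pi * s)/2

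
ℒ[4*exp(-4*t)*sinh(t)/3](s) 4/(3*((s+4)^2 - 1))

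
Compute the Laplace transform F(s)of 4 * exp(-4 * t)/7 4/(7 * (s + 4))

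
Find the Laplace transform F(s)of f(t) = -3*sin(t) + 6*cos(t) 6*s/(s^2 + 1) - 3/(s^2 + 1)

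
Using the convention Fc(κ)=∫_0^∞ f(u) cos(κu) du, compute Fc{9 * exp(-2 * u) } 18/(κ^2 + 4) 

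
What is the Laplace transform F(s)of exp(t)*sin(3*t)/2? 3/(2*((s - 1)^2 + 9))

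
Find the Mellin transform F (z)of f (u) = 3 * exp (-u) 3 * gamma (z)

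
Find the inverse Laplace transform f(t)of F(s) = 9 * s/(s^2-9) 9 * cosh(3 * t)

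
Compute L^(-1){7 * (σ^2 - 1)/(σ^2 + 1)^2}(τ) 7 * τ * cos(τ)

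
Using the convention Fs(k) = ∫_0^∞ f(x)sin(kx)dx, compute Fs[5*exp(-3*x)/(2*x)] 5*atan(k/3)/2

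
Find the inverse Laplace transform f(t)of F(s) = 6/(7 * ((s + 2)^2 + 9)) 2 * exp(-2 * t) * sin(3 * t)/7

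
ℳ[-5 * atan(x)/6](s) 5 * pi * sec(pi * s/2)/(12 * s)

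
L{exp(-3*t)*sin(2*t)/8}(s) 1/(4*((s+3)^2+4))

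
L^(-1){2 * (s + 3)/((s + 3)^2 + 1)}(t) 2 * exp(-3 * t) * cos(t)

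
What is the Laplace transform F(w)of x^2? 2/w^3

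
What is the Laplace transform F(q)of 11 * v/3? 11/(3 * q^2)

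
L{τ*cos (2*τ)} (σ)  (σ^2-4)/ (σ^2 + 4)^2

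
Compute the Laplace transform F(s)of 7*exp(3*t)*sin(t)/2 7/(2*((s - 3)^2 + 1))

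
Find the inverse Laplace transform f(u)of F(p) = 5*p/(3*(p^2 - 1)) 5*cosh(u)/3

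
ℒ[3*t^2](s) 6/s^3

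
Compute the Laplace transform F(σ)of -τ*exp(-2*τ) -1/(σ + 2)^2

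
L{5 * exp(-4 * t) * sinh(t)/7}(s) 5/(7 * ((s + 4)^2 - 1))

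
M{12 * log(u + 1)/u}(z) -12 * pi * csc(pi * z)/(z - 1)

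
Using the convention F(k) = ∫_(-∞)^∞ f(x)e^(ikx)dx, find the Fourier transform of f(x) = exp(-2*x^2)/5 sqrt(2)*sqrt(pi)*exp(-k^2/8)/10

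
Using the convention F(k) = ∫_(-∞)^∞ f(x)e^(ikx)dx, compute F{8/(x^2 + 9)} 8*pi*exp(-3*Abs(k))/3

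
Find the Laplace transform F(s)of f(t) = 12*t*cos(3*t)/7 12*(s^2 - 9)/(7*(s^2 + 9)^2)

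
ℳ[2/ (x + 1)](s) 2*pi*csc (pi*s)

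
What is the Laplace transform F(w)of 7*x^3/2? 21/w^4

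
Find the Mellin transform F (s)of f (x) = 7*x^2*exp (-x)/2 7*gamma (s + 2)/2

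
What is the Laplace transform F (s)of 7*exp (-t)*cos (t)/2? 7*(s + 1)/ (2*( (s + 1)^2 + 1))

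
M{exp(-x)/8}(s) gamma(s)/8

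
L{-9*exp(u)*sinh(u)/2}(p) -9/(2*p*(p - 2))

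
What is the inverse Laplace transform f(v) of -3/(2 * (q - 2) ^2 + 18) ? -exp(2 * v) * sin(3 * v) /2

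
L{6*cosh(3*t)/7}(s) 6*s/(7*(s^2 - 9))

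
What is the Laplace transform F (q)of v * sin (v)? 2 * q/ (q^2 + 1)^2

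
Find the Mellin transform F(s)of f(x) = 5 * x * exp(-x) 5 * gamma(s + 1)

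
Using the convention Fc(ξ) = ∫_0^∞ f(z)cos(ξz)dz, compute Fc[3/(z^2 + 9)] pi*exp(-3*ξ)/2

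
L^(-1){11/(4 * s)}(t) 11/4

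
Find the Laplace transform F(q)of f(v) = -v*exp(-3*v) -1/(q + 3)^2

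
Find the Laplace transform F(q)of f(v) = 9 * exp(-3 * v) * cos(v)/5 9 * (q + 3)/(5 * ((q + 3)^2 + 1))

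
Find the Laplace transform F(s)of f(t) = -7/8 -7/(8*s)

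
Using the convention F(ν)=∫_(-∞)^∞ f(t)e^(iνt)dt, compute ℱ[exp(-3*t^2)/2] sqrt(3)*sqrt(pi)*exp(-ν^2/12)/6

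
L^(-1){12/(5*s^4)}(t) 2*t^3/5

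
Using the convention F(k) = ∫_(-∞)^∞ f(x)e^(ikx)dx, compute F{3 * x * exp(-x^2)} 3 * I * sqrt(pi) * k * exp(-k^2/4)/2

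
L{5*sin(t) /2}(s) 5/(2*(s^2 + 1) ) 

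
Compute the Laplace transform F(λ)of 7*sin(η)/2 7/(2*(λ^2+1))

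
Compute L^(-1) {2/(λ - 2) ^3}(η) η^2 * exp(2 * η) 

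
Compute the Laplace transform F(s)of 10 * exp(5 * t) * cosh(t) 10 * (s - 5)/((s - 5)^2 - 1)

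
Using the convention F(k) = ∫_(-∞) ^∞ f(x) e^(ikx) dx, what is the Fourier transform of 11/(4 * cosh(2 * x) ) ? 11 * pi/(8 * cosh(pi * k/4) ) 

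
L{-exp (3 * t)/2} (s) -1/ (2 * s - 6)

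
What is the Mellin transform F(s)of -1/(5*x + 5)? -pi*csc(pi*s)/5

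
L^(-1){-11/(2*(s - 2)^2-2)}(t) -11*exp(2*t)*sinh(t)/2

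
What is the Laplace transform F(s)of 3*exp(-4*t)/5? 3/(5*(s + 4))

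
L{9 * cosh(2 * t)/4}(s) 9 * s/(4 * (s^2 - 4))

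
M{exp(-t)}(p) gamma(p)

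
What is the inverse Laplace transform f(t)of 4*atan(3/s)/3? 4*sin(3*t)/(3*t)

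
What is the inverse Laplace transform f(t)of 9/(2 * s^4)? 3 * t^3/4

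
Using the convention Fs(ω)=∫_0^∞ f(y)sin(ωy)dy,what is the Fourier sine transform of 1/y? pi/2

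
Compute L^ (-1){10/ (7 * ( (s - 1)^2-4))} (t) 5 * exp (t) * sinh (2 * t)/7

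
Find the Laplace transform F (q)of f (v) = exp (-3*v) 1/ (q + 3)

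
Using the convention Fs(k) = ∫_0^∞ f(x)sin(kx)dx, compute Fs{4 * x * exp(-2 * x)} 16 * k/(k^2 + 4)^2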